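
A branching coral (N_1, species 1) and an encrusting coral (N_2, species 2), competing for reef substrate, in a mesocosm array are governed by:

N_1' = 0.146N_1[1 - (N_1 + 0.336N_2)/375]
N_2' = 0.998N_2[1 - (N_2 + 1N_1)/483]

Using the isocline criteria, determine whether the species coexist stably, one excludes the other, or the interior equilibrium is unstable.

Compare the nullcline intercepts: K1/α12 = 375/0.336 = 1120 > K2 = 483; K2/α21 = 483/1 = 483 > K1 = 375.
Since both inequalities hold, each species can invade when rare, so the interior equilibrium is stable.

stable coexistence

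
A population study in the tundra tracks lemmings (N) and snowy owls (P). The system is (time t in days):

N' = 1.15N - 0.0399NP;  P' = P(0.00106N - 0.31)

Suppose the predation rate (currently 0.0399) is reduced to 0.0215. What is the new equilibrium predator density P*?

P* ≈ 53.5

At the interior fixed point, setting dN/dt = 0 with N > 0 fixes P* = (prey growth rate)/(NP coefficient) — independent of the other coefficients.
With the change, P* = 1.15/0.0215 = 53.5; it rises from 28.8.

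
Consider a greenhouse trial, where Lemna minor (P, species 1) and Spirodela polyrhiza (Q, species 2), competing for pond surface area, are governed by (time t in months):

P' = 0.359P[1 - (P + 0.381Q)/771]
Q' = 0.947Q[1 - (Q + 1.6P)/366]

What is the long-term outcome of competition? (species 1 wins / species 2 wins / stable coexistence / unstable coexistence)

Compare the nullcline intercepts: K1/α12 = 771/0.381 = 2020 > K2 = 366; K2/α21 = 366/1.6 = 229 < K1 = 771.
Since the inequalities point opposite ways, species 1 can invade but species 2 cannot.

species 1 excludes species 2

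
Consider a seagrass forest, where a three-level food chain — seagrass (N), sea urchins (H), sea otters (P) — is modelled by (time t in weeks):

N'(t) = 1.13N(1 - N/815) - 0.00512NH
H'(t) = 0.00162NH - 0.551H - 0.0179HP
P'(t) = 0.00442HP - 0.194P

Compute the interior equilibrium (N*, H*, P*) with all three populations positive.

From dP/dt = 0: 0.00442H* = 0.194, so H* = 43.9.
From dN/dt = 0: 1.13(1 - N*/815) = 0.00512·43.9, giving N* = 815·(1 - 0.199) = 653.
From dH/dt = 0: 0.00162·653 - 0.551 = 0.0179P*, so P* = 0.507/0.0179 = 28.3.

N* ≈ 653, H* ≈ 43.9, P* ≈ 28.3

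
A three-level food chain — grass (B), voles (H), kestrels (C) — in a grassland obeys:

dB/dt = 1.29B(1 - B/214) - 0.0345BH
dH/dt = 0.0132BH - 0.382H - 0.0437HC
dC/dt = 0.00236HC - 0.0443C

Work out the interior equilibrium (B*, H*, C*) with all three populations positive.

B* ≈ 107, H* ≈ 18.8, C* ≈ 23.4

From dC/dt = 0: 0.00236H* = 0.0443, so H* = 18.8.
From dB/dt = 0: 1.29(1 - B*/214) = 0.0345·18.8, giving B* = 214·(1 - 0.502) = 107.
From dH/dt = 0: 0.0132·107 - 0.382 = 0.0437C*, so C* = 1.02/0.0437 = 23.4.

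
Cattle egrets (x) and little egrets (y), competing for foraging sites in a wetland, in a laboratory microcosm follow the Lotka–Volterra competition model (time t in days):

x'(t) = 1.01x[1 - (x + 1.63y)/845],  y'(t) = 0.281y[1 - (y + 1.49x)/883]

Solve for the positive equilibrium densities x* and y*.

Setting both brackets to zero gives the nullclines x + 1.63y = 845 and 1.49x + y = 883.
Substituting y = 883 - 1.49x into the first: x(1 - 1.63·1.49) = 845 - 1.63·883.
So x* = -594/-1.43 = 416, and then y* = 883 - 1.49·416 = 263.

x* ≈ 416, y* ≈ 263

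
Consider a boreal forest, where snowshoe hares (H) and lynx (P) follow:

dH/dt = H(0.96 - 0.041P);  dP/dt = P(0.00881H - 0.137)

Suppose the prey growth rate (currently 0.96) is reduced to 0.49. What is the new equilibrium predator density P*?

At the interior fixed point, setting dH/dt = 0 with H > 0 fixes P* = (prey growth rate)/(HP coefficient) — independent of the other coefficients.
With the change, P* = 0.49/0.041 = 12; it falls from 23.4.

P* ≈ 12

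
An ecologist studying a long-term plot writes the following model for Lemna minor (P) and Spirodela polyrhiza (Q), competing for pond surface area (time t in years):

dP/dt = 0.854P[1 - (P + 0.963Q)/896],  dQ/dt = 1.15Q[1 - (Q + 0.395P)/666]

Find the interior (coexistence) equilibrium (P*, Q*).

P* ≈ 411, Q* ≈ 504

Setting both brackets to zero gives the nullclines P + 0.963Q = 896 and 0.395P + Q = 666.
Substituting Q = 666 - 0.395P into the first: P(1 - 0.963·0.395) = 896 - 0.963·666.
So P* = 255/0.62 = 411, and then Q* = 666 - 0.395·411 = 504.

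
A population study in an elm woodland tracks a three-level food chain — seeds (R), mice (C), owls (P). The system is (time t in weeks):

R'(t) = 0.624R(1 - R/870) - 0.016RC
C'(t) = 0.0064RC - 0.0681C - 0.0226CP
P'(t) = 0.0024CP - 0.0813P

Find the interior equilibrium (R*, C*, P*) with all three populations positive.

R* ≈ 114, C* ≈ 33.9, P* ≈ 29.4

From dP/dt = 0: 0.0024C* = 0.0813, so C* = 33.9.
From dR/dt = 0: 0.624(1 - R*/870) = 0.016·33.9, giving R* = 870·(1 - 0.869) = 114.
From dC/dt = 0: 0.0064·114 - 0.0681 = 0.0226P*, so P* = 0.664/0.0226 = 29.4.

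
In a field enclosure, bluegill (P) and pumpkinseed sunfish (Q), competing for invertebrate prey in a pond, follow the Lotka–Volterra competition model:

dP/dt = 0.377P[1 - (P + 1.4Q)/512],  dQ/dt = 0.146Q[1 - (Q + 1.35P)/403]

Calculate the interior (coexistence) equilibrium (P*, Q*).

P* ≈ 58.7, Q* ≈ 324

Setting both brackets to zero gives the nullclines P + 1.4Q = 512 and 1.35P + Q = 403.
Substituting Q = 403 - 1.35P into the first: P(1 - 1.4·1.35) = 512 - 1.4·403.
So P* = -52.2/-0.89 = 58.7, and then Q* = 403 - 1.35·58.7 = 324.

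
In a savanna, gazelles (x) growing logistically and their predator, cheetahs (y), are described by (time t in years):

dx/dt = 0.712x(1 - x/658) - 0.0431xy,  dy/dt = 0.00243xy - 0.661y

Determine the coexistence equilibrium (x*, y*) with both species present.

From dy/dt = 0 with y > 0: 0.00243x* = 0.661, so x* = 272.
Substitute into dx/dt = 0: 0.712(1 - 272/658) = 0.0431y*.
The bracket is 0.587, giving y* = 0.418/0.0431 = 9.69.

x* ≈ 272, y* ≈ 9.69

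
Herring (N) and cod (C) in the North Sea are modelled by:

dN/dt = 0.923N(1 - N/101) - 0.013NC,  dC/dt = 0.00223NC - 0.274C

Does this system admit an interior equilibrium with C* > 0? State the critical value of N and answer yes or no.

Threshold N = 123; K < 123, so no, the predator goes extinct.

The predator equation gives dC/dt > 0 only when N > 0.274/0.00223 = 123.
Without the predator, N → K = 101. Since 101 < 123, the predator cannot invade.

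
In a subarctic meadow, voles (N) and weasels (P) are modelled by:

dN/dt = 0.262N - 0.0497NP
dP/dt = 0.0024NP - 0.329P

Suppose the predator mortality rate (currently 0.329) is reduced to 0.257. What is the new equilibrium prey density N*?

At the interior fixed point, setting dP/dt = 0 with P > 0 fixes N* = (predator death rate)/(NP coefficient) — independent of the other coefficients.
With the change, N* = 0.257/0.0024 = 107; it falls from 137.

N* ≈ 107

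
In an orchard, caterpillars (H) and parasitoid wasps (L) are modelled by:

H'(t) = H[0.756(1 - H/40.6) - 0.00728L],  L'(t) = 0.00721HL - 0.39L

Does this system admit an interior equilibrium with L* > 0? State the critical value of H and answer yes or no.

Threshold H = 54.1; K < 54.1, so no, the predator goes extinct.

The predator equation gives dL/dt > 0 only when H > 0.39/0.00721 = 54.1.
Without the predator, H → K = 40.6. Since 40.6 < 54.1, the predator cannot invade.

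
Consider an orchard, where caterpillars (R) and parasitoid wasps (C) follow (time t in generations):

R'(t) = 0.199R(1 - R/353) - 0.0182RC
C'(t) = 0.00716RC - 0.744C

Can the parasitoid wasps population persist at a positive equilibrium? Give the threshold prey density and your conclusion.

The predator equation gives dC/dt > 0 only when R > 0.744/0.00716 = 104.
Without the predator, R → K = 353. Since 353 > 104, the predator can invade and persist.

Threshold R = 104; K > 104, so yes, the predator persists.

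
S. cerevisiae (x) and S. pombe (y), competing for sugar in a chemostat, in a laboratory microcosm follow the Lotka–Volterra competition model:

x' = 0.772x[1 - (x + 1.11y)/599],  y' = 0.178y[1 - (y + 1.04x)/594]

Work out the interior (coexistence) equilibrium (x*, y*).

x* ≈ 391, y* ≈ 188

Setting both brackets to zero gives the nullclines x + 1.11y = 599 and 1.04x + y = 594.
Substituting y = 594 - 1.04x into the first: x(1 - 1.11·1.04) = 599 - 1.11·594.
So x* = -60.3/-0.154 = 391, and then y* = 594 - 1.04·391 = 188.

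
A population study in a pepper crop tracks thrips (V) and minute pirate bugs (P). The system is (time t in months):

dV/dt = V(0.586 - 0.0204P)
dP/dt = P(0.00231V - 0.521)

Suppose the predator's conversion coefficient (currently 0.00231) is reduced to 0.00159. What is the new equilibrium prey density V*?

V* ≈ 328

At the interior fixed point, setting dP/dt = 0 with P > 0 fixes V* = (predator death rate)/(VP coefficient) — independent of the other coefficients.
With the change, V* = 0.521/0.00159 = 328; it rises from 226.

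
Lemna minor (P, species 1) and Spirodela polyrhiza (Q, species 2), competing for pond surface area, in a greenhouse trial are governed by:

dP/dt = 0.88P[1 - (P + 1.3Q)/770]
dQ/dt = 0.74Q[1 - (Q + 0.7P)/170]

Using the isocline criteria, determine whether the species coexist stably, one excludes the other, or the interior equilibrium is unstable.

Compare the nullcline intercepts: K1/α12 = 770/1.3 = 592 > K2 = 170; K2/α21 = 170/0.7 = 243 < K1 = 770.
Since the inequalities point opposite ways, species 1 can invade but species 2 cannot.

species 1 excludes species 2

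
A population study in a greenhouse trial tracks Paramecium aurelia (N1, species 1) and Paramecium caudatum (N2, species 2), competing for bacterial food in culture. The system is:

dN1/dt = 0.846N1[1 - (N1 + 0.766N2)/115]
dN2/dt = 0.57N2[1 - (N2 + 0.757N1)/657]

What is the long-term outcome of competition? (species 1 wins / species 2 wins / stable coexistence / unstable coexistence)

Compare the nullcline intercepts: K1/α12 = 115/0.766 = 150 < K2 = 657; K2/α21 = 657/0.757 = 868 > K1 = 115.
Since the inequalities point opposite ways, species 2 can invade but species 1 cannot.

species 2 excludes species 1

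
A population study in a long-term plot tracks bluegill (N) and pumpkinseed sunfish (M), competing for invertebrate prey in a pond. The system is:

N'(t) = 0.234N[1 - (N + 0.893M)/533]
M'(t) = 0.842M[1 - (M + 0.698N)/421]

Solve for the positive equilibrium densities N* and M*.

N* ≈ 417, M* ≈ 130

Setting both brackets to zero gives the nullclines N + 0.893M = 533 and 0.698N + M = 421.
Substituting M = 421 - 0.698N into the first: N(1 - 0.893·0.698) = 533 - 0.893·421.
So N* = 157/0.377 = 417, and then M* = 421 - 0.698·417 = 130.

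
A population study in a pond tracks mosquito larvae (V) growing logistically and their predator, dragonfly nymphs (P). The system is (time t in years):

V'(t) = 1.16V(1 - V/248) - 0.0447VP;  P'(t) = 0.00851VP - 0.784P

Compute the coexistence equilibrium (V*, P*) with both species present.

From dP/dt = 0 with P > 0: 0.00851V* = 0.784, so V* = 92.1.
Substitute into dV/dt = 0: 1.16(1 - 92.1/248) = 0.0447P*.
The bracket is 0.629, giving P* = 0.729/0.0447 = 16.3.

V* ≈ 92.1, P* ≈ 16.3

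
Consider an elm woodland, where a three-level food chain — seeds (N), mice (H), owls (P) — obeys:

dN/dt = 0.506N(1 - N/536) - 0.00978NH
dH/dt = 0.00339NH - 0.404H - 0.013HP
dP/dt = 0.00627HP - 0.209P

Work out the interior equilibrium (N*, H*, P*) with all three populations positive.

From dP/dt = 0: 0.00627H* = 0.209, so H* = 33.3.
From dN/dt = 0: 0.506(1 - N*/536) = 0.00978·33.3, giving N* = 536·(1 - 0.644) = 191.
From dH/dt = 0: 0.00339·191 - 0.404 = 0.013P*, so P* = 0.242/0.013 = 18.6.

N* ≈ 191, H* ≈ 33.3, P* ≈ 18.6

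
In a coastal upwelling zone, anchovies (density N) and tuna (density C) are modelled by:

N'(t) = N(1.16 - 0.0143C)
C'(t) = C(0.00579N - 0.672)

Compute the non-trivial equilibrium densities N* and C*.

Set dC/dt = 0 with C > 0: 0.00579N - 0.672 = 0, so N* = 0.672/0.00579 = 116.
Set dN/dt = 0 with N > 0: 1.16 - 0.0143C = 0, so C* = 1.16/0.0143 = 81.1.

N* ≈ 116, C* ≈ 81.1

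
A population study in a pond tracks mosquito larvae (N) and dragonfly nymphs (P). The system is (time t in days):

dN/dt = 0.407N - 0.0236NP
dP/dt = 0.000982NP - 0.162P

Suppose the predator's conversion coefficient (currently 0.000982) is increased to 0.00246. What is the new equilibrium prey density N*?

At the interior fixed point, setting dP/dt = 0 with P > 0 fixes N* = (predator death rate)/(NP coefficient) — independent of the other coefficients.
With the change, N* = 0.162/0.00246 = 65.9; it falls from 165.

N* ≈ 65.9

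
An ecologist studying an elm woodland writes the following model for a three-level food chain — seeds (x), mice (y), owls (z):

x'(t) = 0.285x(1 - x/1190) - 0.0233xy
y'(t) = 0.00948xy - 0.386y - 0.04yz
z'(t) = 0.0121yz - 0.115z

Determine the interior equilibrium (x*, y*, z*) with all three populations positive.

From dz/dt = 0: 0.0121y* = 0.115, so y* = 9.5.
From dx/dt = 0: 0.285(1 - x*/1190) = 0.0233·9.5, giving x* = 1190·(1 - 0.777) = 265.
From dy/dt = 0: 0.00948·265 - 0.386 = 0.04z*, so z* = 2.13/0.04 = 53.2.

x* ≈ 265, y* ≈ 9.5, z* ≈ 53.2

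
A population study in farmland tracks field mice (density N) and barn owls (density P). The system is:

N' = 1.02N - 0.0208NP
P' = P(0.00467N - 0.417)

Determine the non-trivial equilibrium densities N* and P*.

N* ≈ 89.3, P* ≈ 49

Set dP/dt = 0 with P > 0: 0.00467N - 0.417 = 0, so N* = 0.417/0.00467 = 89.3.
Set dN/dt = 0 with N > 0: 1.02 - 0.0208P = 0, so P* = 1.02/0.0208 = 49.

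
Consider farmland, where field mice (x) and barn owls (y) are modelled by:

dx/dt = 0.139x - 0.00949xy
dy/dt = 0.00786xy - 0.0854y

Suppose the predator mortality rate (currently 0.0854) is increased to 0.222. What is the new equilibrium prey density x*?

x* ≈ 28.2

At the interior fixed point, setting dy/dt = 0 with y > 0 fixes x* = (predator death rate)/(xy coefficient) — independent of the other coefficients.
With the change, x* = 0.222/0.00786 = 28.2; it rises from 10.9.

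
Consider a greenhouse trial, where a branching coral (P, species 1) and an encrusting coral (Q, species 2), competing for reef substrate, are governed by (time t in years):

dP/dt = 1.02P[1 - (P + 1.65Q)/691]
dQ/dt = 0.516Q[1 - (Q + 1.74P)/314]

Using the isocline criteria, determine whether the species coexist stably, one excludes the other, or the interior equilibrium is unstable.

Compare the nullcline intercepts: K1/α12 = 691/1.65 = 419 > K2 = 314; K2/α21 = 314/1.74 = 180 < K1 = 691.
Since the inequalities point opposite ways, species 1 can invade but species 2 cannot.

species 1 excludes species 2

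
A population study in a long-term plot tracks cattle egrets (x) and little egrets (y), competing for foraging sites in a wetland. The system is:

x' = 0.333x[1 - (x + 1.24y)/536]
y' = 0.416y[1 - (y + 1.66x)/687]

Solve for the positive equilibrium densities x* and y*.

x* ≈ 298, y* ≈ 192

Setting both brackets to zero gives the nullclines x + 1.24y = 536 and 1.66x + y = 687.
Substituting y = 687 - 1.66x into the first: x(1 - 1.24·1.66) = 536 - 1.24·687.
So x* = -316/-1.06 = 298, and then y* = 687 - 1.66·298 = 192.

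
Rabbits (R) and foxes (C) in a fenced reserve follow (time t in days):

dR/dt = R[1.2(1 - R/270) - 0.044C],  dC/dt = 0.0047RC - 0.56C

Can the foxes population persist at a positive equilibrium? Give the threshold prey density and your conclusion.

Threshold R = 119; K > 119, so yes, the predator persists.

The predator equation gives dC/dt > 0 only when R > 0.56/0.0047 = 119.
Without the predator, R → K = 270. Since 270 > 119, the predator can invade and persist.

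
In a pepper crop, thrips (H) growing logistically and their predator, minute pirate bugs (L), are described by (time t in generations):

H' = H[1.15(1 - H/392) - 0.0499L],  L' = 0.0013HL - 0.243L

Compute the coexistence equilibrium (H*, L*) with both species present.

From dL/dt = 0 with L > 0: 0.0013H* = 0.243, so H* = 187.
Substitute into dH/dt = 0: 1.15(1 - 187/392) = 0.0499L*.
The bracket is 0.523, giving L* = 0.602/0.0499 = 12.1.

H* ≈ 187, L* ≈ 12.1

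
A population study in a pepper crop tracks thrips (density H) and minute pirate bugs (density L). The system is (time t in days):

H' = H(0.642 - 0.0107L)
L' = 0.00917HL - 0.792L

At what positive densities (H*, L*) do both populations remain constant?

Set dL/dt = 0 with L > 0: 0.00917H - 0.792 = 0, so H* = 0.792/0.00917 = 86.4.
Set dH/dt = 0 with H > 0: 0.642 - 0.0107L = 0, so L* = 0.642/0.0107 = 60.

H* ≈ 86.4, L* ≈ 60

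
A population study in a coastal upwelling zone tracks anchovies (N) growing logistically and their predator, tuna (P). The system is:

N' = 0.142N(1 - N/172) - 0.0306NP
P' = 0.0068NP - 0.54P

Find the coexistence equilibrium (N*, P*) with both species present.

N* ≈ 79.4, P* ≈ 2.5

From dP/dt = 0 with P > 0: 0.0068N* = 0.54, so N* = 79.4.
Substitute into dN/dt = 0: 0.142(1 - 79.4/172) = 0.0306P*.
The bracket is 0.538, giving P* = 0.0764/0.0306 = 2.5.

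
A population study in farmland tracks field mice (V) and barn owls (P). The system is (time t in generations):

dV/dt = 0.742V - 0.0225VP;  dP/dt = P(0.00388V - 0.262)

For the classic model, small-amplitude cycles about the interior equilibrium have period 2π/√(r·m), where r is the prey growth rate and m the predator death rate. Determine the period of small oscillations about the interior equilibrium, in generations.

Here r = 0.742 and m = 0.262, so r·m = 0.194.
ω = √0.194 = 0.441 per generation, hence T = 2π/ω ≈ 14.3 generations.

T ≈ 14.3 generations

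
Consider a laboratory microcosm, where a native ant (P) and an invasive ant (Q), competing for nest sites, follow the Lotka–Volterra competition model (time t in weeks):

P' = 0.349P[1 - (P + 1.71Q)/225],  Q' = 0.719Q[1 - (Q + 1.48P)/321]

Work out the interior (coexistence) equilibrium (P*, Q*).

P* ≈ 212, Q* ≈ 7.84

Setting both brackets to zero gives the nullclines P + 1.71Q = 225 and 1.48P + Q = 321.
Substituting Q = 321 - 1.48P into the first: P(1 - 1.71·1.48) = 225 - 1.71·321.
So P* = -324/-1.53 = 212, and then Q* = 321 - 1.48·212 = 7.84.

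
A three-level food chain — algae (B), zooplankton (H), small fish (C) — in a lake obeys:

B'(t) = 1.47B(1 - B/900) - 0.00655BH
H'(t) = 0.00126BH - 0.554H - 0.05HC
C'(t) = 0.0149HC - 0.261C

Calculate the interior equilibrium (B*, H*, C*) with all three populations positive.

From dC/dt = 0: 0.0149H* = 0.261, so H* = 17.5.
From dB/dt = 0: 1.47(1 - B*/900) = 0.00655·17.5, giving B* = 900·(1 - 0.0781) = 830.
From dH/dt = 0: 0.00126·830 - 0.554 = 0.05C*, so C* = 0.491/0.05 = 9.83.

B* ≈ 830, H* ≈ 17.5, C* ≈ 9.83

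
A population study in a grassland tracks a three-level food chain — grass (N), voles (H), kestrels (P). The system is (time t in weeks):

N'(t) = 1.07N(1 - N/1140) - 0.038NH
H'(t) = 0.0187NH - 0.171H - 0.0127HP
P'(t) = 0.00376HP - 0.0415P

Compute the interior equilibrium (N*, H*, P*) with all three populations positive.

From dP/dt = 0: 0.00376H* = 0.0415, so H* = 11.
From dN/dt = 0: 1.07(1 - N*/1140) = 0.038·11, giving N* = 1140·(1 - 0.392) = 693.
From dH/dt = 0: 0.0187·693 - 0.171 = 0.0127P*, so P* = 12.8/0.0127 = 1010.

N* ≈ 693, H* ≈ 11, P* ≈ 1010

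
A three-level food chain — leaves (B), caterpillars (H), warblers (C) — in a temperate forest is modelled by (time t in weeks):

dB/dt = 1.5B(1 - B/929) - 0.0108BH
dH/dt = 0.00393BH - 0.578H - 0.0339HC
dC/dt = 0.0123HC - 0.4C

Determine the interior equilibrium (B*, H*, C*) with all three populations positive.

From dC/dt = 0: 0.0123H* = 0.4, so H* = 32.5.
From dB/dt = 0: 1.5(1 - B*/929) = 0.0108·32.5, giving B* = 929·(1 - 0.234) = 711.
From dH/dt = 0: 0.00393·711 - 0.578 = 0.0339C*, so C* = 2.22/0.0339 = 65.4.

B* ≈ 711, H* ≈ 32.5, C* ≈ 65.4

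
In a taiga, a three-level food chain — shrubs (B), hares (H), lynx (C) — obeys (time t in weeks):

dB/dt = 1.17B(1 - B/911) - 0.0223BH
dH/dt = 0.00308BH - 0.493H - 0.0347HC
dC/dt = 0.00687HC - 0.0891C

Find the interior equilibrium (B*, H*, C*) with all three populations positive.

From dC/dt = 0: 0.00687H* = 0.0891, so H* = 13.
From dB/dt = 0: 1.17(1 - B*/911) = 0.0223·13, giving B* = 911·(1 - 0.247) = 686.
From dH/dt = 0: 0.00308·686 - 0.493 = 0.0347C*, so C* = 1.62/0.0347 = 46.7.

B* ≈ 686, H* ≈ 13, C* ≈ 46.7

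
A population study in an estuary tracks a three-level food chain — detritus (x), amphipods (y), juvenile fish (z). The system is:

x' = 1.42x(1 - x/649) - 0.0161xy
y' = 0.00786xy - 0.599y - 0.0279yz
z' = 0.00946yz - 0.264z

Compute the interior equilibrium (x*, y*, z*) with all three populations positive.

x* ≈ 444, y* ≈ 27.9, z* ≈ 104

From dz/dt = 0: 0.00946y* = 0.264, so y* = 27.9.
From dx/dt = 0: 1.42(1 - x*/649) = 0.0161·27.9, giving x* = 649·(1 - 0.316) = 444.
From dy/dt = 0: 0.00786·444 - 0.599 = 0.0279z*, so z* = 2.89/0.0279 = 104.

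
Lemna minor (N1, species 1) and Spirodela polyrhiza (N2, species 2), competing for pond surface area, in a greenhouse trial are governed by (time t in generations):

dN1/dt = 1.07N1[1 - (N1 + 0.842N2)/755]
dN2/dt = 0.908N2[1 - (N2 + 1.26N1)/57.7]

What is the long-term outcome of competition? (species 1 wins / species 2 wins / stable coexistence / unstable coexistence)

Compare the nullcline intercepts: K1/α12 = 755/0.842 = 897 > K2 = 57.7; K2/α21 = 57.7/1.26 = 45.8 < K1 = 755.
Since the inequalities point opposite ways, species 1 can invade but species 2 cannot.

species 1 excludes species 2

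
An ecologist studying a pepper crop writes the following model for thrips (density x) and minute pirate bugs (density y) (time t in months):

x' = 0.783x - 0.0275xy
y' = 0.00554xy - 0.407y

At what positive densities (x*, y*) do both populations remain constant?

Set dy/dt = 0 with y > 0: 0.00554x - 0.407 = 0, so x* = 0.407/0.00554 = 73.5.
Set dx/dt = 0 with x > 0: 0.783 - 0.0275y = 0, so y* = 0.783/0.0275 = 28.5.

x* ≈ 73.5, y* ≈ 28.5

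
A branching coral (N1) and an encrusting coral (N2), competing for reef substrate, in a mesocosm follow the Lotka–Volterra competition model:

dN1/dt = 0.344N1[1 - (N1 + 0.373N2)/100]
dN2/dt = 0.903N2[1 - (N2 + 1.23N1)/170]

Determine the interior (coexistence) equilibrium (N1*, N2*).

N1* ≈ 67.6, N2* ≈ 86.8

Setting both brackets to zero gives the nullclines N1 + 0.373N2 = 100 and 1.23N1 + N2 = 170.
Substituting N2 = 170 - 1.23N1 into the first: N1(1 - 0.373·1.23) = 100 - 0.373·170.
So N1* = 36.6/0.541 = 67.6, and then N2* = 170 - 1.23·67.6 = 86.8.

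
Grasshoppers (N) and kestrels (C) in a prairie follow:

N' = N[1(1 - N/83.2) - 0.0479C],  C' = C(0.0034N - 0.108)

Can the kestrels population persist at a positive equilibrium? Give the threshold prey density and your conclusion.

The predator equation gives dC/dt > 0 only when N > 0.108/0.0034 = 31.8.
Without the predator, N → K = 83.2. Since 83.2 > 31.8, the predator can invade and persist.

Threshold N = 31.8; K > 31.8, so yes, the predator persists.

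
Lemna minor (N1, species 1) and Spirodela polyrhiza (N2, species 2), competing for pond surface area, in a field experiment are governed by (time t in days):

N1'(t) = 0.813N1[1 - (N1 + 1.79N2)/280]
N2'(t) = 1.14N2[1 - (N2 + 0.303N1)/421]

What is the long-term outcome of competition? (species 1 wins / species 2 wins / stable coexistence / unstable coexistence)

species 2 excludes species 1

Compare the nullcline intercepts: K1/α12 = 280/1.79 = 156 < K2 = 421; K2/α21 = 421/0.303 = 1390 > K1 = 280.
Since the inequalities point opposite ways, species 2 can invade but species 1 cannot.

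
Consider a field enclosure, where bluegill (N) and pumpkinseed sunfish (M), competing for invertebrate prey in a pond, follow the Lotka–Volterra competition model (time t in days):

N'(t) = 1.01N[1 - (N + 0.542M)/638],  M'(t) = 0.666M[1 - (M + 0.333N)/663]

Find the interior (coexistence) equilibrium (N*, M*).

Setting both brackets to zero gives the nullclines N + 0.542M = 638 and 0.333N + M = 663.
Substituting M = 663 - 0.333N into the first: N(1 - 0.542·0.333) = 638 - 0.542·663.
So N* = 279/0.82 = 340, and then M* = 663 - 0.333·340 = 550.

N* ≈ 340, M* ≈ 550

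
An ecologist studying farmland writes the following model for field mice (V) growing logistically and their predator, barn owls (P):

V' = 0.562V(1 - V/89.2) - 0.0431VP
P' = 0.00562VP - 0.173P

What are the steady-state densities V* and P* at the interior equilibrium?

From dP/dt = 0 with P > 0: 0.00562V* = 0.173, so V* = 30.8.
Substitute into dV/dt = 0: 0.562(1 - 30.8/89.2) = 0.0431P*.
The bracket is 0.655, giving P* = 0.368/0.0431 = 8.54.

V* ≈ 30.8, P* ≈ 8.54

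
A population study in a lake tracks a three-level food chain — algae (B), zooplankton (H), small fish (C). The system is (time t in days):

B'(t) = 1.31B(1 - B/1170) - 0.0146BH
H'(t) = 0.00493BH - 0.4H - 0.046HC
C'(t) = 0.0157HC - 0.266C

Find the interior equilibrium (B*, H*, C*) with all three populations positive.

From dC/dt = 0: 0.0157H* = 0.266, so H* = 16.9.
From dB/dt = 0: 1.31(1 - B*/1170) = 0.0146·16.9, giving B* = 1170·(1 - 0.189) = 949.
From dH/dt = 0: 0.00493·949 - 0.4 = 0.046C*, so C* = 4.28/0.046 = 93.

B* ≈ 949, H* ≈ 16.9, C* ≈ 93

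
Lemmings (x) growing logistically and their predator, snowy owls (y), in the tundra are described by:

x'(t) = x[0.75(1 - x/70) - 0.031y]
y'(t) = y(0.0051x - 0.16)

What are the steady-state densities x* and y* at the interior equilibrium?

x* ≈ 31.4, y* ≈ 13.4

From dy/dt = 0 with y > 0: 0.0051x* = 0.16, so x* = 31.4.
Substitute into dx/dt = 0: 0.75(1 - 31.4/70) = 0.031y*.
The bracket is 0.552, giving y* = 0.414/0.031 = 13.4.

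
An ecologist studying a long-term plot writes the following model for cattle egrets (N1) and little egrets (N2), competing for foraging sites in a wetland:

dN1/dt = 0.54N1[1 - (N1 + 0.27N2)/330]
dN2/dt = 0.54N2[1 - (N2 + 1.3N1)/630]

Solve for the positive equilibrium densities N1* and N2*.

Setting both brackets to zero gives the nullclines N1 + 0.27N2 = 330 and 1.3N1 + N2 = 630.
Substituting N2 = 630 - 1.3N1 into the first: N1(1 - 0.27·1.3) = 330 - 0.27·630.
So N1* = 160/0.649 = 246, and then N2* = 630 - 1.3·246 = 310.

N1* ≈ 246, N2* ≈ 310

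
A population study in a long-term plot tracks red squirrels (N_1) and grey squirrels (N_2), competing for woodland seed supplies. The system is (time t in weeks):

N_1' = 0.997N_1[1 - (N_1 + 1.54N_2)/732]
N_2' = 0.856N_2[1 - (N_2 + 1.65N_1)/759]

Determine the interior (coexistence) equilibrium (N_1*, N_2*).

N_1* ≈ 283, N_2* ≈ 291

Setting both brackets to zero gives the nullclines N_1 + 1.54N_2 = 732 and 1.65N_1 + N_2 = 759.
Substituting N_2 = 759 - 1.65N_1 into the first: N_1(1 - 1.54·1.65) = 732 - 1.54·759.
So N_1* = -437/-1.54 = 283, and then N_2* = 759 - 1.65·283 = 291.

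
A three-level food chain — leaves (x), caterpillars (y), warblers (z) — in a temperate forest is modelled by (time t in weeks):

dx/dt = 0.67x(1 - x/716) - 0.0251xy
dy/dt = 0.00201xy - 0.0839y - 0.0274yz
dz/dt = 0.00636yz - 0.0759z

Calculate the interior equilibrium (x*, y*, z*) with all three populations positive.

x* ≈ 396, y* ≈ 11.9, z* ≈ 26

From dz/dt = 0: 0.00636y* = 0.0759, so y* = 11.9.
From dx/dt = 0: 0.67(1 - x*/716) = 0.0251·11.9, giving x* = 716·(1 - 0.447) = 396.
From dy/dt = 0: 0.00201·396 - 0.0839 = 0.0274z*, so z* = 0.712/0.0274 = 26.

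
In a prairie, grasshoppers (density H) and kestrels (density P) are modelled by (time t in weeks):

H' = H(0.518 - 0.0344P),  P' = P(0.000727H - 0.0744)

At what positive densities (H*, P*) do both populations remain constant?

Set dP/dt = 0 with P > 0: 0.000727H - 0.0744 = 0, so H* = 0.0744/0.000727 = 102.
Set dH/dt = 0 with H > 0: 0.518 - 0.0344P = 0, so P* = 0.518/0.0344 = 15.1.

H* ≈ 102, P* ≈ 15.1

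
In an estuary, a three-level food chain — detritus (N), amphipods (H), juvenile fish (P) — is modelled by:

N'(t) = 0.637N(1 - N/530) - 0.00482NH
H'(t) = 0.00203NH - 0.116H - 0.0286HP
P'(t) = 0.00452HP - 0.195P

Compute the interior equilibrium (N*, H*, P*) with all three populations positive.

From dP/dt = 0: 0.00452H* = 0.195, so H* = 43.1.
From dN/dt = 0: 0.637(1 - N*/530) = 0.00482·43.1, giving N* = 530·(1 - 0.326) = 357.
From dH/dt = 0: 0.00203·357 - 0.116 = 0.0286P*, so P* = 0.609/0.0286 = 21.3.

N* ≈ 357, H* ≈ 43.1, P* ≈ 21.3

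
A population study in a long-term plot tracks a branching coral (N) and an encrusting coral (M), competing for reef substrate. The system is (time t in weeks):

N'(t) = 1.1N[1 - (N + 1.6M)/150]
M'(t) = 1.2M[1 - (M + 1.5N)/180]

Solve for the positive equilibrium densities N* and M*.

N* ≈ 98.6, M* ≈ 32.1

Setting both brackets to zero gives the nullclines N + 1.6M = 150 and 1.5N + M = 180.
Substituting M = 180 - 1.5N into the first: N(1 - 1.6·1.5) = 150 - 1.6·180.
So N* = -138/-1.4 = 98.6, and then M* = 180 - 1.5·98.6 = 32.1.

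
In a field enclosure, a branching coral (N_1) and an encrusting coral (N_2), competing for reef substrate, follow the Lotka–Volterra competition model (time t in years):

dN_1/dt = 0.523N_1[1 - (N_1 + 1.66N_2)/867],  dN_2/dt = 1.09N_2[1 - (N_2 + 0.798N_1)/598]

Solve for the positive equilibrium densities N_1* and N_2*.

N_1* ≈ 387, N_2* ≈ 289

Setting both brackets to zero gives the nullclines N_1 + 1.66N_2 = 867 and 0.798N_1 + N_2 = 598.
Substituting N_2 = 598 - 0.798N_1 into the first: N_1(1 - 1.66·0.798) = 867 - 1.66·598.
So N_1* = -126/-0.325 = 387, and then N_2* = 598 - 0.798·387 = 289.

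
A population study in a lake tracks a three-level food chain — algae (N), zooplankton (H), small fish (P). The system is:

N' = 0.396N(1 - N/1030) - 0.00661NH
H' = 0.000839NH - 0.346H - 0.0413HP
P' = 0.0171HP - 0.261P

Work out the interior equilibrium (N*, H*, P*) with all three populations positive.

N* ≈ 768, H* ≈ 15.3, P* ≈ 7.22

From dP/dt = 0: 0.0171H* = 0.261, so H* = 15.3.
From dN/dt = 0: 0.396(1 - N*/1030) = 0.00661·15.3, giving N* = 1030·(1 - 0.255) = 768.
From dH/dt = 0: 0.000839·768 - 0.346 = 0.0413P*, so P* = 0.298/0.0413 = 7.22.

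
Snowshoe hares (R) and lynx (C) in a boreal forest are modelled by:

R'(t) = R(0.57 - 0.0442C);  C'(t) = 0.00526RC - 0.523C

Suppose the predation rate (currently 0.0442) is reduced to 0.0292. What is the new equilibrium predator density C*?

C* ≈ 19.5

At the interior fixed point, setting dR/dt = 0 with R > 0 fixes C* = (prey growth rate)/(RC coefficient) — independent of the other coefficients.
With the change, C* = 0.57/0.0292 = 19.5; it rises from 12.9.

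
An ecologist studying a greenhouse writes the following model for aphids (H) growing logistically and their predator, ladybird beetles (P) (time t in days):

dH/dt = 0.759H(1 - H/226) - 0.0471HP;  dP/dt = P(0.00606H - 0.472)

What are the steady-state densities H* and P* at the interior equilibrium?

H* ≈ 77.9, P* ≈ 10.6

From dP/dt = 0 with P > 0: 0.00606H* = 0.472, so H* = 77.9.
Substitute into dH/dt = 0: 0.759(1 - 77.9/226) = 0.0471P*.
The bracket is 0.655, giving P* = 0.497/0.0471 = 10.6.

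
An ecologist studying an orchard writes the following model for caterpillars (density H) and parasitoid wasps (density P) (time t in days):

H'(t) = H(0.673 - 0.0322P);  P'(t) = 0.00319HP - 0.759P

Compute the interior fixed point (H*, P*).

Set dP/dt = 0 with P > 0: 0.00319H - 0.759 = 0, so H* = 0.759/0.00319 = 238.
Set dH/dt = 0 with H > 0: 0.673 - 0.0322P = 0, so P* = 0.673/0.0322 = 20.9.

H* ≈ 238, P* ≈ 20.9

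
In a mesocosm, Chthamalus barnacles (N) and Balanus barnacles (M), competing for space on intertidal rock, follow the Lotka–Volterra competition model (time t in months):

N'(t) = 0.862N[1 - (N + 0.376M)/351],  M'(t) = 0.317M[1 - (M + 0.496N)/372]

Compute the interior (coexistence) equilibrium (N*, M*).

Setting both brackets to zero gives the nullclines N + 0.376M = 351 and 0.496N + M = 372.
Substituting M = 372 - 0.496N into the first: N(1 - 0.376·0.496) = 351 - 0.376·372.
So N* = 211/0.814 = 260, and then M* = 372 - 0.496·260 = 243.

N* ≈ 260, M* ≈ 243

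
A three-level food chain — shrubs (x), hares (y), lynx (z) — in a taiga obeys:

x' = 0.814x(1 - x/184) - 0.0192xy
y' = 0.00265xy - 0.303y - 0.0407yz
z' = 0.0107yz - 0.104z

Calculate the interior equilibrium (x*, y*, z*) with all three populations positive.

From dz/dt = 0: 0.0107y* = 0.104, so y* = 9.72.
From dx/dt = 0: 0.814(1 - x*/184) = 0.0192·9.72, giving x* = 184·(1 - 0.229) = 142.
From dy/dt = 0: 0.00265·142 - 0.303 = 0.0407z*, so z* = 0.0728/0.0407 = 1.79.

x* ≈ 142, y* ≈ 9.72, z* ≈ 1.79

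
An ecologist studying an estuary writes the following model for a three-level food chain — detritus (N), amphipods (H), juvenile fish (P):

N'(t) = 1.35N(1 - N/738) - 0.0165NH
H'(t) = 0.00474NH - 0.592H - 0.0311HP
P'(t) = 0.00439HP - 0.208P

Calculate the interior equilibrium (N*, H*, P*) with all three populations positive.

From dP/dt = 0: 0.00439H* = 0.208, so H* = 47.4.
From dN/dt = 0: 1.35(1 - N*/738) = 0.0165·47.4, giving N* = 738·(1 - 0.579) = 311.
From dH/dt = 0: 0.00474·311 - 0.592 = 0.0311P*, so P* = 0.88/0.0311 = 28.3.

N* ≈ 311, H* ≈ 47.4, P* ≈ 28.3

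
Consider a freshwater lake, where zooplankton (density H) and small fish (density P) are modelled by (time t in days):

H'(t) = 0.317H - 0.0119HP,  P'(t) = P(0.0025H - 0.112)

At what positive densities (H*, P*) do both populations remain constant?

H* ≈ 44.8, P* ≈ 26.6

Set dP/dt = 0 with P > 0: 0.0025H - 0.112 = 0, so H* = 0.112/0.0025 = 44.8.
Set dH/dt = 0 with H > 0: 0.317 - 0.0119P = 0, so P* = 0.317/0.0119 = 26.6.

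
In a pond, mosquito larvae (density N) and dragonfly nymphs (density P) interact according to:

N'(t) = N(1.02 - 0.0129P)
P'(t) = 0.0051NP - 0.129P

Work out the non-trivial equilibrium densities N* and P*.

Set dP/dt = 0 with P > 0: 0.0051N - 0.129 = 0, so N* = 0.129/0.0051 = 25.3.
Set dN/dt = 0 with N > 0: 1.02 - 0.0129P = 0, so P* = 1.02/0.0129 = 79.1.

N* ≈ 25.3, P* ≈ 79.1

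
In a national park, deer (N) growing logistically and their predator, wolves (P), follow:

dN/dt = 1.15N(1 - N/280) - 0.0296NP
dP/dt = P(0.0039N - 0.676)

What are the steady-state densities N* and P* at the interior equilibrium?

From dP/dt = 0 with P > 0: 0.0039N* = 0.676, so N* = 173.
Substitute into dN/dt = 0: 1.15(1 - 173/280) = 0.0296P*.
The bracket is 0.381, giving P* = 0.438/0.0296 = 14.8.

N* ≈ 173, P* ≈ 14.8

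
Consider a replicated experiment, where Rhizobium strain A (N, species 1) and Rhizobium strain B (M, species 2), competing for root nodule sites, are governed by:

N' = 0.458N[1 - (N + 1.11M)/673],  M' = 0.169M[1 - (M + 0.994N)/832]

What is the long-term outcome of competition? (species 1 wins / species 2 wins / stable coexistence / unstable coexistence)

species 2 excludes species 1

Compare the nullcline intercepts: K1/α12 = 673/1.11 = 606 < K2 = 832; K2/α21 = 832/0.994 = 837 > K1 = 673.
Since the inequalities point opposite ways, species 2 can invade but species 1 cannot.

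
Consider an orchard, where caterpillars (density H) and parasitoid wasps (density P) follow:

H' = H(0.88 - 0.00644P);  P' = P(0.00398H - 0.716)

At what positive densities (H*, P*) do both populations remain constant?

H* ≈ 180, P* ≈ 137

Set dP/dt = 0 with P > 0: 0.00398H - 0.716 = 0, so H* = 0.716/0.00398 = 180.
Set dH/dt = 0 with H > 0: 0.88 - 0.00644P = 0, so P* = 0.88/0.00644 = 137.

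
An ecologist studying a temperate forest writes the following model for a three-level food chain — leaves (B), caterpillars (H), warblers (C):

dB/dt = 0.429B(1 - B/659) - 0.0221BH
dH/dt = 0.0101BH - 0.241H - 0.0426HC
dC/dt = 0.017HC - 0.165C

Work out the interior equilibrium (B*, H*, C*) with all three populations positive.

B* ≈ 330, H* ≈ 9.71, C* ≈ 72.5

From dC/dt = 0: 0.017H* = 0.165, so H* = 9.71.
From dB/dt = 0: 0.429(1 - B*/659) = 0.0221·9.71, giving B* = 659·(1 - 0.5) = 330.
From dH/dt = 0: 0.0101·330 - 0.241 = 0.0426C*, so C* = 3.09/0.0426 = 72.5.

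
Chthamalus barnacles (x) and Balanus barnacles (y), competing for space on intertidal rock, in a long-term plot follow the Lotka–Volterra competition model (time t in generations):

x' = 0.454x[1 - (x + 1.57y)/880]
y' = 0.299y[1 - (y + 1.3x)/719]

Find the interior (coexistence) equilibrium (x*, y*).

x* ≈ 239, y* ≈ 408

Setting both brackets to zero gives the nullclines x + 1.57y = 880 and 1.3x + y = 719.
Substituting y = 719 - 1.3x into the first: x(1 - 1.57·1.3) = 880 - 1.57·719.
So x* = -249/-1.04 = 239, and then y* = 719 - 1.3·239 = 408.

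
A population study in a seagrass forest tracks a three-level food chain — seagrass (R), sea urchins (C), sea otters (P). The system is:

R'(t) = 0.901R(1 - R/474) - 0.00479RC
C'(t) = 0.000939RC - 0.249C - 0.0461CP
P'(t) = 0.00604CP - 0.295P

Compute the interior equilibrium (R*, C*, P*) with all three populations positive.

From dP/dt = 0: 0.00604C* = 0.295, so C* = 48.8.
From dR/dt = 0: 0.901(1 - R*/474) = 0.00479·48.8, giving R* = 474·(1 - 0.26) = 351.
From dC/dt = 0: 0.000939·351 - 0.249 = 0.0461P*, so P* = 0.0805/0.0461 = 1.75.

R* ≈ 351, C* ≈ 48.8, P* ≈ 1.75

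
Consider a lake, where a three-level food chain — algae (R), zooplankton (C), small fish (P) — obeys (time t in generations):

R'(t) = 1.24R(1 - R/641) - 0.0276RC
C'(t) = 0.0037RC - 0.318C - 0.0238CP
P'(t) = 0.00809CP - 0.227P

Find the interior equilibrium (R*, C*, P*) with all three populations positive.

R* ≈ 241, C* ≈ 28.1, P* ≈ 24.1

From dP/dt = 0: 0.00809C* = 0.227, so C* = 28.1.
From dR/dt = 0: 1.24(1 - R*/641) = 0.0276·28.1, giving R* = 641·(1 - 0.625) = 241.
From dC/dt = 0: 0.0037·241 - 0.318 = 0.0238P*, so P* = 0.572/0.0238 = 24.1.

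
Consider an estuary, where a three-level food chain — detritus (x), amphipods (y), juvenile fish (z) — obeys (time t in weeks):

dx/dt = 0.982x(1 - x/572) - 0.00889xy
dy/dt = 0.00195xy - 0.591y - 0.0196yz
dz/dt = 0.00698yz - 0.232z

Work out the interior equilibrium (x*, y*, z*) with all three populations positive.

x* ≈ 400, y* ≈ 33.2, z* ≈ 9.63

From dz/dt = 0: 0.00698y* = 0.232, so y* = 33.2.
From dx/dt = 0: 0.982(1 - x*/572) = 0.00889·33.2, giving x* = 572·(1 - 0.301) = 400.
From dy/dt = 0: 0.00195·400 - 0.591 = 0.0196z*, so z* = 0.189/0.0196 = 9.63.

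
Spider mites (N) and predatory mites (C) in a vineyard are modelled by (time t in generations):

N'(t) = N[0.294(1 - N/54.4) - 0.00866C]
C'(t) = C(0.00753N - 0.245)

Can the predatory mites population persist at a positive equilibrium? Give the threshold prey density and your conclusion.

Threshold N = 32.5; K > 32.5, so yes, the predator persists.

The predator equation gives dC/dt > 0 only when N > 0.245/0.00753 = 32.5.
Without the predator, N → K = 54.4. Since 54.4 > 32.5, the predator can invade and persist.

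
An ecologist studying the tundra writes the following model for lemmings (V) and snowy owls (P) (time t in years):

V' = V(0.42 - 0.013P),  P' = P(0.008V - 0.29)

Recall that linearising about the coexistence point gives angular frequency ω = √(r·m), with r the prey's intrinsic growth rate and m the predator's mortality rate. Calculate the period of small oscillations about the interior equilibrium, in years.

T ≈ 18 years

Here r = 0.42 and m = 0.29, so r·m = 0.122.
ω = √0.122 = 0.349 per year, hence T = 2π/ω ≈ 18 years.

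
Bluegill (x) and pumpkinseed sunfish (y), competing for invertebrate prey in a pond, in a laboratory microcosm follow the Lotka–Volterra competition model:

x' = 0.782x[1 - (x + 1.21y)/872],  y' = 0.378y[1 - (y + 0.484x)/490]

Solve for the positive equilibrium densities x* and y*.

x* ≈ 674, y* ≈ 164

Setting both brackets to zero gives the nullclines x + 1.21y = 872 and 0.484x + y = 490.
Substituting y = 490 - 0.484x into the first: x(1 - 1.21·0.484) = 872 - 1.21·490.
So x* = 279/0.414 = 674, and then y* = 490 - 0.484·674 = 164.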